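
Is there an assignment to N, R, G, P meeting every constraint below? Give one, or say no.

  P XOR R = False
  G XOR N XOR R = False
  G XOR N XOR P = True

Unsatisfiable

Adding constraints 1, 2, 3 mod 2: every variable appears an even number of times on the left, so the left side is 0.
But the right sides sum to 1 (mod 2). 0 ≠ 1 — the system is inconsistent.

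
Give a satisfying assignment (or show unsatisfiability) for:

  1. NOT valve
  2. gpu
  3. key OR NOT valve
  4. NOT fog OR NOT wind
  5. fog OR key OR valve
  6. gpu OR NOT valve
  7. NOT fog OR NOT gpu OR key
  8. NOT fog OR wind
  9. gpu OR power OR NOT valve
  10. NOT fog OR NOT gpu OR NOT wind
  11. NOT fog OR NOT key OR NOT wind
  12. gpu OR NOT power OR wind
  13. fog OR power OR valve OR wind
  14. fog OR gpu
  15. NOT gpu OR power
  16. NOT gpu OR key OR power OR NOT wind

key = True, wind = False, fog = False, valve = False, gpu = True, power = True

Unit clause (NOT valve) forces valve = False.
Unit clause (gpu) forces gpu = True.
In (NOT gpu OR power) only power is left, so power = True.
Set key = True.
Set wind = False.
  then (NOT fog OR wind) forces fog = False.
All clauses satisfied.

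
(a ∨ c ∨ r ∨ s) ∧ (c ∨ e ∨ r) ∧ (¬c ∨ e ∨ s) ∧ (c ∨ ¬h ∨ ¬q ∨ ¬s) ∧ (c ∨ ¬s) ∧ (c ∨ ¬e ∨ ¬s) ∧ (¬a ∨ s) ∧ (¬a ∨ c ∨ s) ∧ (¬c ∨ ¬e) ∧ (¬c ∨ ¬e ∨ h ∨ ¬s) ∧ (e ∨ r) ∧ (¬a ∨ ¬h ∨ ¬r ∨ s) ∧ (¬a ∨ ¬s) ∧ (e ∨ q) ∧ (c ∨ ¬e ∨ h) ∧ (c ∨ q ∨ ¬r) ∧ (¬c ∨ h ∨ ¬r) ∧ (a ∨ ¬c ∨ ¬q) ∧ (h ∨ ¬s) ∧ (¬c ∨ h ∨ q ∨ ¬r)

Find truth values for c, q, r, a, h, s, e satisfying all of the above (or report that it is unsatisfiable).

c=F; q=T; r=T; a=F; h=T; s=F; e=T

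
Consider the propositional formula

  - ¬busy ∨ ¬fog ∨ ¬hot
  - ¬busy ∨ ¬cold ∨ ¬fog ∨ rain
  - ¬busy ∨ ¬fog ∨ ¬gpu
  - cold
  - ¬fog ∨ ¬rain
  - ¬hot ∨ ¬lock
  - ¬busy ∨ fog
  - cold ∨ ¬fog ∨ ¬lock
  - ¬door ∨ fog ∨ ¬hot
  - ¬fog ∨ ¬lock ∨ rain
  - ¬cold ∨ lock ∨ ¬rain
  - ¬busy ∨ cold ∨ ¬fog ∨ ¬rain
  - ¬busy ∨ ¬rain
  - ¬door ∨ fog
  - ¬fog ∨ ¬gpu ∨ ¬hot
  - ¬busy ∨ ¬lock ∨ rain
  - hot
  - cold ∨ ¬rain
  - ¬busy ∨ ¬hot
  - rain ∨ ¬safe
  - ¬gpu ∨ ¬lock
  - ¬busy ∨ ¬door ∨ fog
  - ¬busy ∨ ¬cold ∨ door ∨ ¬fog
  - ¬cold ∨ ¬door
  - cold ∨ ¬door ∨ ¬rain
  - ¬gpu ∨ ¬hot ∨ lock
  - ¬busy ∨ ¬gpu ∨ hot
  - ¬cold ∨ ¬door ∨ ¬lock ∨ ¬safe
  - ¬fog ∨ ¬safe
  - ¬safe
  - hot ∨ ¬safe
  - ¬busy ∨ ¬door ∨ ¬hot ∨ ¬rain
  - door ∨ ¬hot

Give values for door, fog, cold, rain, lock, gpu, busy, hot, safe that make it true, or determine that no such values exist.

UNSATISFIABLE

Case door = True:
  (cold) forces cold = True.
  Clause (¬cold ∨ ¬door) is falsified — contradiction.
Case door = False:
  (cold) forces cold = True.
  (hot) forces hot = True.
  Clause (door ∨ ¬hot) is falsified — contradiction.
Both cases fail, so the formula is unsatisfiable.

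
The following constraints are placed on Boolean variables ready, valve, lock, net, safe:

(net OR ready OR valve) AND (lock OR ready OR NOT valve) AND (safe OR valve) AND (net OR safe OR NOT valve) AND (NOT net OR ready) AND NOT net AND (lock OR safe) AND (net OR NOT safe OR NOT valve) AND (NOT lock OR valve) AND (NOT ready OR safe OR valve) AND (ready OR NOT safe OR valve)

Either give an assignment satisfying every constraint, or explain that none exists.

ready=T; valve=F; lock=F; net=F; safe=T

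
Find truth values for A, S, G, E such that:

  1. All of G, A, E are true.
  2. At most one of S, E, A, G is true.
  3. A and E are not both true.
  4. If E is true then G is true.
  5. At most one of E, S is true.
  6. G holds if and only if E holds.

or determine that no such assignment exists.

Case A = True:
  (1) forces G = True.
  Constraint (2) is violated (A=T, G=T) — contradiction.
Case A = False:
  Constraint (1) is violated (A=F) — contradiction.
Both cases fail — unsatisfiable.

UNSATISFIABLE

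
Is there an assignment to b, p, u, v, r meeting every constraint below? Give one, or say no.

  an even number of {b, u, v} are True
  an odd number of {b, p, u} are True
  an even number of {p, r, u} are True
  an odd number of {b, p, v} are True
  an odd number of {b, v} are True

b: False, p: False, u: True, v: True, r: True

{b, u, v}: 2 true → even ✓
{b, p, u}: 1 true → odd ✓
{p, r, u}: 2 true → even ✓
{b, p, v}: 1 true → odd ✓
{b, v}: 1 true → odd ✓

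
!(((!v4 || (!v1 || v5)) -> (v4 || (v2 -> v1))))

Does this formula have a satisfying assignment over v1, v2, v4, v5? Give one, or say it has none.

v1 = False; v2 = True; v4 = False; v5 = False

  !(((!v4 || (!v1 || v5)) -> (v4 || (v2 -> v1)))) = True
    (!v4 || (!v1 || v5)) -> (v4 || (v2 -> v1)) = False
      !v4 || (!v1 || v5) = True
        !v4 = True
        !v1 || v5 = True
          !v1 = True
      v4 || (v2 -> v1) = False
        v2 -> v1 = False
The formula evaluates to True.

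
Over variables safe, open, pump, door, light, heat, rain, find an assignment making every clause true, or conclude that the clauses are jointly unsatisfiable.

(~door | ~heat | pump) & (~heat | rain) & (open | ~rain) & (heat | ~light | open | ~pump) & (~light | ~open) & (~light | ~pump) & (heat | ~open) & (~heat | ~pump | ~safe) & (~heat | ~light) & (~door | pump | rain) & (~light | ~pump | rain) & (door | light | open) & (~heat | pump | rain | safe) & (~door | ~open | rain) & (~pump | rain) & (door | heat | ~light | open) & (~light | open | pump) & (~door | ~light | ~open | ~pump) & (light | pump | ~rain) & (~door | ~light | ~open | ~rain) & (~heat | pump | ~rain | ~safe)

safe: False, open: True, pump: True, door: True, light: False, heat: True, rain: True

Set safe = False.
Set open = True.
  then (~light | ~open) forces light = False.
  then (heat | ~open) forces heat = True.
  then (~heat | rain) forces rain = True.
  then (light | pump | ~rain) forces pump = True.
Set door = True.
All clauses satisfied.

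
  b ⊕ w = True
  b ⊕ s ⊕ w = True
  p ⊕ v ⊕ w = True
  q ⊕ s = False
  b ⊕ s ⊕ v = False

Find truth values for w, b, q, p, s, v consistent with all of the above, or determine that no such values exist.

w = False; b = True; q = False; p = False; s = False; v = True

b ⊕ w = T ⊕ F = True ✓
b ⊕ s ⊕ w = T ⊕ F ⊕ F = True ✓
p ⊕ v ⊕ w = F ⊕ T ⊕ F = True ✓
q ⊕ s = F ⊕ F = False ✓
b ⊕ s ⊕ v = T ⊕ F ⊕ T = False ✓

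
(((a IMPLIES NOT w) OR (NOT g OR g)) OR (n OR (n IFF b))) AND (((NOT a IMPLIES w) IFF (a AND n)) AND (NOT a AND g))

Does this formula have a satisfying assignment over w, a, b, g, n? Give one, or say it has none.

w = False, a = False, b = True, g = True, n = True

  ((a IMPLIES NOT w) OR (NOT g OR g)) OR (n OR (n IFF b)) = True
    (a IMPLIES NOT w) OR (NOT g OR g) = True
      a IMPLIES NOT w = True
        NOT w = True
      NOT g OR g = True
        NOT g = False
    n OR (n IFF b) = True
      n IFF b = True
  ((NOT a IMPLIES w) IFF (a AND n)) AND (NOT a AND g) = True
    (NOT a IMPLIES w) IFF (a AND n) = True
      NOT a IMPLIES w = False
        NOT a = True
      a AND n = False
    NOT a AND g = True
      NOT a = True
Both conjuncts True, so the formula holds.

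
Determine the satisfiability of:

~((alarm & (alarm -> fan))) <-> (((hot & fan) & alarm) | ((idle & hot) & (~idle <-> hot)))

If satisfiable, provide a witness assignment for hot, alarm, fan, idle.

hot=F, alarm=T, fan=T, idle=T

  ~((alarm & (alarm -> fan))) <-> (((hot & fan) & alarm) | ((idle & hot) & (~idle <-> hot))) = True
    ~((alarm & (alarm -> fan))) = False
      alarm & (alarm -> fan) = True
        alarm -> fan = True
    ((hot & fan) & alarm) | ((idle & hot) & (~idle <-> hot)) = False
      (hot & fan) & alarm = False
        hot & fan = False
      (idle & hot) & (~idle <-> hot) = False
        idle & hot = False
        ~idle <-> hot = True
          ~idle = False
The formula evaluates to True.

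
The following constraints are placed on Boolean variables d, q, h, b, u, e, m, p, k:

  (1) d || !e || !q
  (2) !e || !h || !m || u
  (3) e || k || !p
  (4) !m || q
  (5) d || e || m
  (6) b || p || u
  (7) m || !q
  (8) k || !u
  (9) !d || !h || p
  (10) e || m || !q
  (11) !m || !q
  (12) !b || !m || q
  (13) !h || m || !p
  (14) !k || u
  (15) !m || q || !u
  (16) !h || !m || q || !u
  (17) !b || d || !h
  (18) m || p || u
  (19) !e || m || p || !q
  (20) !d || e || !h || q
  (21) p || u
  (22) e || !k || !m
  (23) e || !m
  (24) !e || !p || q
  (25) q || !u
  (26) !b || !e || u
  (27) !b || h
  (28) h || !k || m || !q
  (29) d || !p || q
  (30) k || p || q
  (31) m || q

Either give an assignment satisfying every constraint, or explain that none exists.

UNSATISFIABLE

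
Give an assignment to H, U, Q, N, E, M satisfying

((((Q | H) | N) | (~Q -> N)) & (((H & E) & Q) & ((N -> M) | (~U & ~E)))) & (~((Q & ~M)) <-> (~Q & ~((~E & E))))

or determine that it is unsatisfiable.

H: True, U: True, Q: True, N: False, E: True, M: False

  (((Q | H) | N) | (~Q -> N)) & (((H & E) & Q) & ((N -> M) | (~U & ~E))) = True
    ((Q | H) | N) | (~Q -> N) = True
      (Q | H) | N = True
        Q | H = True
      ~Q -> N = True
        ~Q = False
    ((H & E) & Q) & ((N -> M) | (~U & ~E)) = True
      (H & E) & Q = True
        H & E = True
      (N -> M) | (~U & ~E) = True
        N -> M = True
        ~U & ~E = False
          ~U = False
          ~E = False
  ~((Q & ~M)) <-> (~Q & ~((~E & E))) = True
    ~((Q & ~M)) = False
      Q & ~M = True
        ~M = True
    ~Q & ~((~E & E)) = False
      ~Q = False
      ~((~E & E)) = True
        ~E & E = False
          ~E = False
Both conjuncts True, so the formula holds.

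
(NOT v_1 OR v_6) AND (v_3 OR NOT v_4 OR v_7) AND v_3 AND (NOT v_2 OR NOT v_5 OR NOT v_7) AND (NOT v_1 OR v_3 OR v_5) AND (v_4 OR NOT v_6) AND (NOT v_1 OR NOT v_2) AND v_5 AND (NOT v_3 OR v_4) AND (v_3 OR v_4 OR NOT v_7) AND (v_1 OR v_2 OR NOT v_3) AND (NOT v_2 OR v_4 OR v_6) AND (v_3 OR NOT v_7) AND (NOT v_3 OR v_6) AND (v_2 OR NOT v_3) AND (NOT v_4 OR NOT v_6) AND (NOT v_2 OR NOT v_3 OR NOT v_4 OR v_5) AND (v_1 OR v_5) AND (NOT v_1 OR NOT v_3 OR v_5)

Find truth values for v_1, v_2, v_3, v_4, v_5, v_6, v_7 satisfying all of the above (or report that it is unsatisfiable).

Case v_3 = True:
  (v_5) forces v_5 = True.
  (NOT v_3 OR v_4) forces v_4 = True.
  (NOT v_3 OR v_6) forces v_6 = True.
  Clause (NOT v_4 OR NOT v_6) is falsified — contradiction.
Case v_3 = False:
  Clause (v_3) is falsified — contradiction.
Both cases fail, so the formula is unsatisfiable.

No satisfying assignment exists.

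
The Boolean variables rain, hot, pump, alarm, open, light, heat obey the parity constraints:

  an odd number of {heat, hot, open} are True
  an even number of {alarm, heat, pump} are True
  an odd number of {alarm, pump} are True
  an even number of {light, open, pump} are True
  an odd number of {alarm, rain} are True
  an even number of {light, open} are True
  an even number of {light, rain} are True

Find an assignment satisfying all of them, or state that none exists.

rain = False, hot = False, pump = False, alarm = True, open = False, light = False, heat = True

{heat, hot, open}: 1 true → odd ✓
{alarm, heat, pump}: 2 true → even ✓
{alarm, pump}: 1 true → odd ✓
{light, open, pump}: 0 true → even ✓
{alarm, rain}: 1 true → odd ✓
{light, open}: 0 true → even ✓
{light, rain}: 0 true → even ✓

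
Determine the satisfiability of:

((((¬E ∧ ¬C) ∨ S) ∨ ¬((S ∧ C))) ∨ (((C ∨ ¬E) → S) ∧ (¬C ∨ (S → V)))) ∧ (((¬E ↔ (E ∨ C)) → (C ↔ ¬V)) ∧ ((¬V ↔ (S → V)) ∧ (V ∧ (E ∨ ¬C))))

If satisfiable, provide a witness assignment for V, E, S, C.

The formula is unsatisfiable.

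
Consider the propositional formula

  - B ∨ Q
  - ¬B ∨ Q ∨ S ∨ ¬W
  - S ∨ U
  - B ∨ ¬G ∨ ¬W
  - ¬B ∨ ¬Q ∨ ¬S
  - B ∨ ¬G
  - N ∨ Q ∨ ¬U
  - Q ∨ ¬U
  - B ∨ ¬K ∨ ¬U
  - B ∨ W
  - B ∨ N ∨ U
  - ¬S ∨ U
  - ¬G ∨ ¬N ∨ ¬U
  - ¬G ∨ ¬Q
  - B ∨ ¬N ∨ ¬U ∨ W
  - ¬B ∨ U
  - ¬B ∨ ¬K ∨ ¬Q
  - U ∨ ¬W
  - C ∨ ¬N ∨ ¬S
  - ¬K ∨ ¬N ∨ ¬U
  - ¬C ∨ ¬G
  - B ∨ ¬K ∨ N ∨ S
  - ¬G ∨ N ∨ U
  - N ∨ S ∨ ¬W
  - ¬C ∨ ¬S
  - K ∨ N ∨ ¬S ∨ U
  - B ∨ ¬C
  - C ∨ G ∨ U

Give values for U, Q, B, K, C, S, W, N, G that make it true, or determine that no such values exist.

Try U = False:
  (S ∨ U) forces S = True.
  clause (¬S ∨ U) is falsified — backtrack.
So U = True.
  then (Q ∨ ¬U) forces Q = True.
  then (¬G ∨ ¬Q) forces G = False.
Set B = True.
  then (¬B ∨ ¬Q ∨ ¬S) forces S = False.
  then (¬B ∨ ¬K ∨ ¬Q) forces K = False.
Set C = True.
Set W = False.
Set N = True.
All clauses satisfied.

U = True; Q = True; B = True; K = False; C = True; S = False; W = False; N = True; G = False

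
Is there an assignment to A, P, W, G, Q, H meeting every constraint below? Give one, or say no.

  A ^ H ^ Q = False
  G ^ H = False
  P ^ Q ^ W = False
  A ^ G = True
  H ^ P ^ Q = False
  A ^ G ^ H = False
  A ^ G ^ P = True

A = False; P = False; W = True; G = True; Q = True; H = True

A ^ H ^ Q = F ^ T ^ T = False ✓
G ^ H = T ^ T = False ✓
P ^ Q ^ W = F ^ T ^ T = False ✓
A ^ G = F ^ T = True ✓
H ^ P ^ Q = T ^ F ^ T = False ✓
A ^ G ^ H = F ^ T ^ T = False ✓
A ^ G ^ P = F ^ T ^ F = True ✓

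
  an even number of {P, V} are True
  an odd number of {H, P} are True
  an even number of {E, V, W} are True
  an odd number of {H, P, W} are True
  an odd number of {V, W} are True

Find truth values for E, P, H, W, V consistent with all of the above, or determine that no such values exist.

E: True, P: True, H: False, W: False, V: True

{P, V}: 2 true → even ✓
{H, P}: 1 true → odd ✓
{E, V, W}: 2 true → even ✓
{H, P, W}: 1 true → odd ✓
{V, W}: 1 true → odd ✓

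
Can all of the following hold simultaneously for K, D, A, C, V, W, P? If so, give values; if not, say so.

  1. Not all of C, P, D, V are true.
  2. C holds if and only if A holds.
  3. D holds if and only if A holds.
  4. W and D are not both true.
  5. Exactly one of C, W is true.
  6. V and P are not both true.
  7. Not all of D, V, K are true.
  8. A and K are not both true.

K = False, D = False, A = False, C = False, V = True, W = True, P = False

  (1) {C, P, D, V}: 1/4 true — not all ✓
  (2) C=F, A=F — same ✓
  (3) D=F, A=F — same ✓
  (4) W=T, D=F — not both ✓
  (5) {C, W}: 1 true — exactly one ✓
  (6) V=T, P=F — not both ✓
  (7) {D, V, K}: 1/3 true — not all ✓
  (8) A=F, K=F — not both ✓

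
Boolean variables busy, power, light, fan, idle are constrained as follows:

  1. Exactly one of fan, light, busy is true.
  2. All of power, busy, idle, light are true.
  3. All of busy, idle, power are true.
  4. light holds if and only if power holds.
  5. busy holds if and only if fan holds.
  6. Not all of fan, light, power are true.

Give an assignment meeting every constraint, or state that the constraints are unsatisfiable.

UNSATISFIABLE

Case busy = True:
  (1) with busy=T forces fan = False.
  Constraint (5) is violated (busy=T, fan=F) — contradiction.
Case busy = False:
  Constraint (2) is violated (busy=F) — contradiction.
Both cases fail — unsatisfiable.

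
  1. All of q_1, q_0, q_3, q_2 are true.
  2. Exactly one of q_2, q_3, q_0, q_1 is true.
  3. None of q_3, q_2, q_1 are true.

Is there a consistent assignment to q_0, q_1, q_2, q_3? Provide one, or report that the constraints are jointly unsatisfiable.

UNSATISFIABLE

Case q_1 = True:
  Constraint (3) is violated (q_1=T) — contradiction.
Case q_1 = False:
  Constraint (1) is violated (q_1=F) — contradiction.
Both cases fail — unsatisfiable.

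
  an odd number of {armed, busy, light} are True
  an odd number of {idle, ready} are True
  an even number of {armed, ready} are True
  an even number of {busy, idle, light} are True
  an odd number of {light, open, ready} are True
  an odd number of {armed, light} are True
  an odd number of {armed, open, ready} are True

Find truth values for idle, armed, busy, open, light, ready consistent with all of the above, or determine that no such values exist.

Adding constraints 5, 6, 7 mod 2: every variable appears an even number of times on the left, so the left side is 0.
But the right sides sum to 1 (mod 2). 0 ≠ 1 — the system is inconsistent.

UNSATISFIABLE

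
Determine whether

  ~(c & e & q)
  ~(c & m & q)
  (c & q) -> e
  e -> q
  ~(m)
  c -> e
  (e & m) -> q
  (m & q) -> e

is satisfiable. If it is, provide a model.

q = False, m = False, c = False, e = False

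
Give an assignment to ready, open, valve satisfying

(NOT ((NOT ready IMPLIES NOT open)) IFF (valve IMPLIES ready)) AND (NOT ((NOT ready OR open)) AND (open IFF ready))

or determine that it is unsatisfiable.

Case ready = True: the conjunct NOT ((NOT ready IMPLIES NOT open)) IFF (valve IMPLIES ready) becomes NOT True IFF (valve IMPLIES True) = False.
Case ready = False: the conjunct NOT ((NOT ready OR open)) becomes NOT ((True OR open)) = False.
Both cases fail — unsatisfiable.

No satisfying assignment exists.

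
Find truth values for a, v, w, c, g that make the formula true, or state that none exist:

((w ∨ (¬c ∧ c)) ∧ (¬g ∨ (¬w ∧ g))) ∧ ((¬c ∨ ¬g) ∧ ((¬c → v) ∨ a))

a: True; v: False; w: True; c: True; g: False

  (w ∨ (¬c ∧ c)) ∧ (¬g ∨ (¬w ∧ g)) = True
    w ∨ (¬c ∧ c) = True
      ¬c ∧ c = False
        ¬c = False
    ¬g ∨ (¬w ∧ g) = True
      ¬g = True
      ¬w ∧ g = False
        ¬w = False
  (¬c ∨ ¬g) ∧ ((¬c → v) ∨ a) = True
    ¬c ∨ ¬g = True
      ¬c = False
      ¬g = True
    (¬c → v) ∨ a = True
      ¬c → v = True
        ¬c = False
Both conjuncts True, so the formula holds.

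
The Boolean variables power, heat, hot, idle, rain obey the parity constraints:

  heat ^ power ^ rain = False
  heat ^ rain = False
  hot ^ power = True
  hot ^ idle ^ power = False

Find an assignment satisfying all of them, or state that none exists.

power=F, heat=T, hot=T, idle=T, rain=T

heat ^ power ^ rain = T ^ F ^ T = False ✓
heat ^ rain = T ^ T = False ✓
hot ^ power = T ^ F = True ✓
hot ^ idle ^ power = T ^ T ^ F = False ✓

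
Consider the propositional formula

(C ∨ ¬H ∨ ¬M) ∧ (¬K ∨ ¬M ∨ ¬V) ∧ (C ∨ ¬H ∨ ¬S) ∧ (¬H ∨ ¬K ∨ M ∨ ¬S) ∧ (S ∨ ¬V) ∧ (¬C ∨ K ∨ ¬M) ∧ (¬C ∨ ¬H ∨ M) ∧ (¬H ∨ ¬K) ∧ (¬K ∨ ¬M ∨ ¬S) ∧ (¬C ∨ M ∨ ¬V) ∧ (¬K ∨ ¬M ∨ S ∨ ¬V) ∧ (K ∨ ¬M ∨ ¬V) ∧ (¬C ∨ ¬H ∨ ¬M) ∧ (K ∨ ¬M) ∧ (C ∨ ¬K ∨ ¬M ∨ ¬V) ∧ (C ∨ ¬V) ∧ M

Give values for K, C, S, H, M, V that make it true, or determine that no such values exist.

K = True, C = True, S = False, H = False, M = True, V = False

Unit clause (M) forces M = True.
In (K ∨ ¬M) only K is left, so K = True.
In (¬K ∨ ¬M ∨ ¬V) only ¬V is left, so V = False.
In (¬H ∨ ¬K) only ¬H is left, so H = False.
In (¬K ∨ ¬M ∨ ¬S) only ¬S is left, so S = False.
Set C = True.
All clauses satisfied.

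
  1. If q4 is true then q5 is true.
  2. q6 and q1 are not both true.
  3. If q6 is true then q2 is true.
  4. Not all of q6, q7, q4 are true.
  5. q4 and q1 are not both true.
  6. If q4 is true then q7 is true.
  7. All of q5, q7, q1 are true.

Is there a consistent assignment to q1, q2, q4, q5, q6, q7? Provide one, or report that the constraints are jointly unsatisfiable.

q1 = True; q2 = True; q4 = False; q5 = True; q6 = False; q7 = True

  (1) q4=F ⇒ q5: vacuous ✓
  (2) q6=F, q1=T — not both ✓
  (3) q6=F ⇒ q2: vacuous ✓
  (4) {q6, q7, q4}: 1/3 true — not all ✓
  (5) q4=F, q1=T — not both ✓
  (6) q4=F ⇒ q7: vacuous ✓
  (7) {q5, q7, q1}: all 3 true ✓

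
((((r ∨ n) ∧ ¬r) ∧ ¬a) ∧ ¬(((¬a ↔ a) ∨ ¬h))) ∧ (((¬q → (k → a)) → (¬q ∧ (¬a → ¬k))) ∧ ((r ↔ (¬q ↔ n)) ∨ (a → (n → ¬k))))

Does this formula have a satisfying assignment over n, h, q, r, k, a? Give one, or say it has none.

n=T, h=T, q=F, r=F, k=T, a=F

  (((r ∨ n) ∧ ¬r) ∧ ¬a) ∧ ¬(((¬a ↔ a) ∨ ¬h)) = True
    ((r ∨ n) ∧ ¬r) ∧ ¬a = True
      (r ∨ n) ∧ ¬r = True
        r ∨ n = True
        ¬r = True
      ¬a = True
    ¬(((¬a ↔ a) ∨ ¬h)) = True
      (¬a ↔ a) ∨ ¬h = False
        ¬a ↔ a = False
          ¬a = True
        ¬h = False
  ((¬q → (k → a)) → (¬q ∧ (¬a → ¬k))) ∧ ((r ↔ (¬q ↔ n)) ∨ (a → (n → ¬k))) = True
    (¬q → (k → a)) → (¬q ∧ (¬a → ¬k)) = True
      ¬q → (k → a) = False
        ¬q = True
        k → a = False
      ¬q ∧ (¬a → ¬k) = False
        ¬q = True
        ¬a → ¬k = False
          ¬a = True
          ¬k = False
    (r ↔ (¬q ↔ n)) ∨ (a → (n → ¬k)) = True
      r ↔ (¬q ↔ n) = False
        ¬q ↔ n = True
          ¬q = True
      a → (n → ¬k) = True
        n → ¬k = False
          ¬k = False
Both conjuncts True, so the formula holds.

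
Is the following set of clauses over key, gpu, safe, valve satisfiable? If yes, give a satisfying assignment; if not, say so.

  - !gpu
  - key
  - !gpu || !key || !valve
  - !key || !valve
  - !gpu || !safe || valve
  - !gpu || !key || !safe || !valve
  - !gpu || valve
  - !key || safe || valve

key: True, gpu: False, safe: True, valve: False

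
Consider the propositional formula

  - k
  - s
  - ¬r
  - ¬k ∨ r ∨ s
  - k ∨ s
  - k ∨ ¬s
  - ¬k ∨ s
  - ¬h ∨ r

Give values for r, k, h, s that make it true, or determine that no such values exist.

r = False, k = True, h = False, s = True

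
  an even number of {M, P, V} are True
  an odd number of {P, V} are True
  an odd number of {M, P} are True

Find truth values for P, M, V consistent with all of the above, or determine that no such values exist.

P = False; M = True; V = True

{M, P, V}: 2 true → even ✓
{P, V}: 1 true → odd ✓
{M, P}: 1 true → odd ✓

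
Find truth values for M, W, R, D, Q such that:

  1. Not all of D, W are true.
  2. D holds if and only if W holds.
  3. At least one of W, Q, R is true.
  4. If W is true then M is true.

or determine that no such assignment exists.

M=T, W=F, R=T, D=F, Q=T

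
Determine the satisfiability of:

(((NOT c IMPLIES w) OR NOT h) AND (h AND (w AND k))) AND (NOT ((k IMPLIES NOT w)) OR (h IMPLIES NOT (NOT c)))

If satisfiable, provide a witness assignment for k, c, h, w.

k = True, c = True, h = True, w = True

  ((NOT c IMPLIES w) OR NOT h) AND (h AND (w AND k)) = True
    (NOT c IMPLIES w) OR NOT h = True
      NOT c IMPLIES w = True
        NOT c = False
      NOT h = False
    h AND (w AND k) = True
      w AND k = True
  NOT ((k IMPLIES NOT w)) OR (h IMPLIES NOT (NOT c)) = True
    NOT ((k IMPLIES NOT w)) = True
      k IMPLIES NOT w = False
        NOT w = False
    h IMPLIES NOT (NOT c) = True
      NOT (NOT c) = True
        NOT c = False
Both conjuncts True, so the formula holds.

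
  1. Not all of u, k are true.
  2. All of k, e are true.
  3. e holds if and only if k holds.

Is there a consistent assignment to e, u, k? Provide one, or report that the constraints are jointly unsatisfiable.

e=T; u=F; k=T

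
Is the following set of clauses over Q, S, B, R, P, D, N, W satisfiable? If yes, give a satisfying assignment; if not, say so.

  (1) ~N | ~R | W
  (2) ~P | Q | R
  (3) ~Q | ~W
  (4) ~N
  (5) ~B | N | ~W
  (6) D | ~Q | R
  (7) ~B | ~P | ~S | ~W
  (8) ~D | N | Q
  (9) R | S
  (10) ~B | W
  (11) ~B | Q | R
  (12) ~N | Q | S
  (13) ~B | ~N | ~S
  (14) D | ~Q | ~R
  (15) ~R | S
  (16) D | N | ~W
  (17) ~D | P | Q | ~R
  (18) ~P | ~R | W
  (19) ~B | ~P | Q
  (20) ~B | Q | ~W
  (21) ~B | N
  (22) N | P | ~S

Q: True, S: True, B: False, R: False, P: True, D: True, N: False, W: False

Unit clause (~N) forces N = False.
In (~B | N) only ~B is left, so B = False.
Set Q = True.
  then (~Q | ~W) forces W = False.
Set S = True.
  then (N | P | ~S) forces P = True.
  then (~P | ~R | W) forces R = False.
  then (D | ~Q | R) forces D = True.
All clauses satisfied.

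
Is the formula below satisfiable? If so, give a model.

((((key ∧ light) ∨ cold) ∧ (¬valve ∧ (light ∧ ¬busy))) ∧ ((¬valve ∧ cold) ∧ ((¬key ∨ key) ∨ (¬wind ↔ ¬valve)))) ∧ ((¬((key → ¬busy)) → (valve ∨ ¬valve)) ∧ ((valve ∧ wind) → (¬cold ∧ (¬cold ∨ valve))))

busy: False; wind: False; key: False; valve: False; cold: True; light: True

  (((key ∧ light) ∨ cold) ∧ (¬valve ∧ (light ∧ ¬busy))) ∧ ((¬valve ∧ cold) ∧ ((¬key ∨ key) ∨ (¬wind ↔ ¬valve))) = True
    ((key ∧ light) ∨ cold) ∧ (¬valve ∧ (light ∧ ¬busy)) = True
      (key ∧ light) ∨ cold = True
        key ∧ light = False
      ¬valve ∧ (light ∧ ¬busy) = True
        ¬valve = True
        light ∧ ¬busy = True
          ¬busy = True
    (¬valve ∧ cold) ∧ ((¬key ∨ key) ∨ (¬wind ↔ ¬valve)) = True
      ¬valve ∧ cold = True
        ¬valve = True
      (¬key ∨ key) ∨ (¬wind ↔ ¬valve) = True
        ¬key ∨ key = True
          ¬key = True
        ¬wind ↔ ¬valve = True
          ¬wind = True
          ¬valve = True
  (¬((key → ¬busy)) → (valve ∨ ¬valve)) ∧ ((valve ∧ wind) → (¬cold ∧ (¬cold ∨ valve))) = True
    ¬((key → ¬busy)) → (valve ∨ ¬valve) = True
      ¬((key → ¬busy)) = False
        key → ¬busy = True
          ¬busy = True
      valve ∨ ¬valve = True
        ¬valve = True
    (valve ∧ wind) → (¬cold ∧ (¬cold ∨ valve)) = True
      valve ∧ wind = False
      ¬cold ∧ (¬cold ∨ valve) = False
        ¬cold = False
        ¬cold ∨ valve = False
          ¬cold = False
Both conjuncts True, so the formula holds.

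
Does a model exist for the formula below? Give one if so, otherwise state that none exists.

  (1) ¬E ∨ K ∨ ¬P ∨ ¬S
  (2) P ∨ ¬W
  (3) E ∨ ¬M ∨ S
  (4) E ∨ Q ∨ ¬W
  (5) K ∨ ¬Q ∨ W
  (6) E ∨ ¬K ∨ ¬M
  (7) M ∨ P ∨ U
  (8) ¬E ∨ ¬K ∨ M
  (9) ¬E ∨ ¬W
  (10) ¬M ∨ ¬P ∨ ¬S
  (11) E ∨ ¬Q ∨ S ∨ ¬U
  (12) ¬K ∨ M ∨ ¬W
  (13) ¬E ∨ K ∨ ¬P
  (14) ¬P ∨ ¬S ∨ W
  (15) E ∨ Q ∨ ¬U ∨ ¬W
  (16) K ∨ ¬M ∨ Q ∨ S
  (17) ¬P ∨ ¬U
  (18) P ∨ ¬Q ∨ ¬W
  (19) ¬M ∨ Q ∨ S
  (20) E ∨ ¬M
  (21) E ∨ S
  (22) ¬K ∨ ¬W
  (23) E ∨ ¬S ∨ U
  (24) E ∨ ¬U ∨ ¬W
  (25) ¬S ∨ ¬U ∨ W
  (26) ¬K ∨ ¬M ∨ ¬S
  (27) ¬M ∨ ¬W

M=T, K=T, E=T, Q=T, P=F, S=F, W=F, U=F

Set M = True.
  then (E ∨ ¬M) forces E = True.
  then (¬M ∨ ¬W) forces W = False.
Set K = True.
  then (¬K ∨ ¬M ∨ ¬S) forces S = False.
  then (¬M ∨ Q ∨ S) forces Q = True.
Set P = False.
Set U = False.
All clauses satisfied.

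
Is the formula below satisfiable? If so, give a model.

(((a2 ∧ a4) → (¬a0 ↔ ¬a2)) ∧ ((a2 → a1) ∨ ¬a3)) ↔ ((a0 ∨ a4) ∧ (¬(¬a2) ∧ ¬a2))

a0 = True, a1 = False, a2 = True, a3 = True, a4 = True

  (((a2 ∧ a4) → (¬a0 ↔ ¬a2)) ∧ ((a2 → a1) ∨ ¬a3)) ↔ ((a0 ∨ a4) ∧ (¬(¬a2) ∧ ¬a2)) = True
    ((a2 ∧ a4) → (¬a0 ↔ ¬a2)) ∧ ((a2 → a1) ∨ ¬a3) = False
      (a2 ∧ a4) → (¬a0 ↔ ¬a2) = True
        a2 ∧ a4 = True
        ¬a0 ↔ ¬a2 = True
          ¬a0 = False
          ¬a2 = False
      (a2 → a1) ∨ ¬a3 = False
        a2 → a1 = False
        ¬a3 = False
    (a0 ∨ a4) ∧ (¬(¬a2) ∧ ¬a2) = False
      a0 ∨ a4 = True
      ¬(¬a2) ∧ ¬a2 = False
        ¬(¬a2) = True
          ¬a2 = False
        ¬a2 = False
The formula evaluates to True.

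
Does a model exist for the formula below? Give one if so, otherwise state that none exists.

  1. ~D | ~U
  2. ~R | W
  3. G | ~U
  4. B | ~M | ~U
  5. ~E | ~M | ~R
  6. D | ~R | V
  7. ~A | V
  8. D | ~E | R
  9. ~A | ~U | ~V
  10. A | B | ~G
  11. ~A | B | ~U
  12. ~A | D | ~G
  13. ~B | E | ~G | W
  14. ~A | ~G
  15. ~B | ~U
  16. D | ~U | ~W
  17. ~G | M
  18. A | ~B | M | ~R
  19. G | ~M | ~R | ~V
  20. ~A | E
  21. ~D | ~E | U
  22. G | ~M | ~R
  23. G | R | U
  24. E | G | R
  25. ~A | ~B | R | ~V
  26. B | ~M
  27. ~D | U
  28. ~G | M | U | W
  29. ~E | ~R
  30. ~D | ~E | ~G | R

B = True, A = False, U = False, V = False, D = False, M = True, R = False, W = True, G = True, E = False

Set B = True.
  then (~B | ~U) forces U = False.
  then (~D | U) forces D = False.
Try A = True:
  (~A | V) forces V = True.
  (~A | D | ~G) forces G = False.
  (~A | E) forces E = True.
  (D | ~E | R) forces R = True.
  clause (~E | ~R) is falsified — backtrack.
So A = False.
Set V = False.
  then (D | ~R | V) forces R = False.
  then (D | ~E | R) forces E = False.
  then (G | R | U) forces G = True.
  then (~B | E | ~G | W) forces W = True.
  then (~G | M) forces M = True.
All clauses satisfied.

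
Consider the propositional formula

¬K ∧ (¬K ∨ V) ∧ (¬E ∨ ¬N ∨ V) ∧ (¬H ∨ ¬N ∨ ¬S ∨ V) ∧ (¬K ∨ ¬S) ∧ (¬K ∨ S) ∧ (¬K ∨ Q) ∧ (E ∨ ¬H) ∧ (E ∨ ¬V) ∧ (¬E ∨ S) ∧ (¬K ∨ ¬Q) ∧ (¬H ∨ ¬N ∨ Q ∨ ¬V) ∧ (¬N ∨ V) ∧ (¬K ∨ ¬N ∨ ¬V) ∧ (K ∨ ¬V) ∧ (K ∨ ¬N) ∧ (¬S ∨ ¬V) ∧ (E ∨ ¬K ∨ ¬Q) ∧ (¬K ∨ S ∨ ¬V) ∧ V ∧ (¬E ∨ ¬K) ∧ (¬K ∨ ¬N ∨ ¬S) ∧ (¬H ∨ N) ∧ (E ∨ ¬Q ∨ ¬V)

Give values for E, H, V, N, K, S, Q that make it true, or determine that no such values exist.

Case V = True:
  (¬K) forces K = False.
  Clause (K ∨ ¬V) is falsified — contradiction.
Case V = False:
  Clause (V) is falsified — contradiction.
Both cases fail, so the formula is unsatisfiable.

Unsatisfiable — no assignment works.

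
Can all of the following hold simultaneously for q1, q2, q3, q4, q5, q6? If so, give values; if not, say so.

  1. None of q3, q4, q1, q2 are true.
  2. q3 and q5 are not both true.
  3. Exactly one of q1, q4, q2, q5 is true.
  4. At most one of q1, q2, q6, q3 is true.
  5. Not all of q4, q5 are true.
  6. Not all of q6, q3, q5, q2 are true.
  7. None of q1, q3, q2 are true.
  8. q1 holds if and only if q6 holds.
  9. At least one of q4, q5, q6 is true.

q1=F, q2=F, q3=F, q4=F, q5=T, q6=F

  (1) {q3, q4, q1, q2}: 0 true — none ✓
  (2) q3=F, q5=T — not both ✓
  (3) {q1, q4, q2, q5}: 1 true — exactly one ✓
  (4) {q1, q2, q6, q3}: 0 true — at most one ✓
  (5) {q4, q5}: 1/2 true — not all ✓
  (6) {q6, q3, q5, q2}: 1/4 true — not all ✓
  (7) {q1, q3, q2}: 0 true — none ✓
  (8) q1=F, q6=F — same ✓
  (9) {q4, q5, q6}: 1 true — at least one ✓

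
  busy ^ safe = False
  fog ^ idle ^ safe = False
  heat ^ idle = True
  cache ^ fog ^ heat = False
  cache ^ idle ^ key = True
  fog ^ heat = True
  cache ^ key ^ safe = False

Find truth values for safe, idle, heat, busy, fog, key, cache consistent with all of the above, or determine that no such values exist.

safe = False, idle = True, heat = False, busy = False, fog = True, key = True, cache = True

busy ^ safe = F ^ F = False ✓
fog ^ idle ^ safe = T ^ T ^ F = False ✓
heat ^ idle = F ^ T = True ✓
cache ^ fog ^ heat = T ^ T ^ F = False ✓
cache ^ idle ^ key = T ^ T ^ T = True ✓
fog ^ heat = T ^ F = True ✓
cache ^ key ^ safe = T ^ T ^ F = False ✓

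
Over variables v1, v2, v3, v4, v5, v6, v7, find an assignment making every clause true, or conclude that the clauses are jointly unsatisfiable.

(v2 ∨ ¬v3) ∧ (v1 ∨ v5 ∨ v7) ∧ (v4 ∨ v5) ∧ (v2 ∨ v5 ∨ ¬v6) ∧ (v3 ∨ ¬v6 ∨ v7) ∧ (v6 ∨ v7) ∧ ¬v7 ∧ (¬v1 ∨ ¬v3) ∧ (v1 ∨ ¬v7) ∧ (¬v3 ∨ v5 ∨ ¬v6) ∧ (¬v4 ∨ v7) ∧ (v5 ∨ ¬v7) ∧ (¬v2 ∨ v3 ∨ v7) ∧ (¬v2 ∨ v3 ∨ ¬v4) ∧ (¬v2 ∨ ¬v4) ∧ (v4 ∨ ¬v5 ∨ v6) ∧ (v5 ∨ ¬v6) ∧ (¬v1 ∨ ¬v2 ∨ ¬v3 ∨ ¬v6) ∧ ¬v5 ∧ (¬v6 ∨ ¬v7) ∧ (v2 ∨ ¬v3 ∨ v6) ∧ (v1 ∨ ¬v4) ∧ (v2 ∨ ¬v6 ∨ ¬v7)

No satisfying assignment exists.

Case v4 = True:
  (¬v7) forces v7 = False.
  Clause (¬v4 ∨ v7) is falsified — contradiction.
Case v4 = False:
  (v4 ∨ v5) forces v5 = True.
  Clause (¬v5) is falsified — contradiction.
Both cases fail, so the formula is unsatisfiable.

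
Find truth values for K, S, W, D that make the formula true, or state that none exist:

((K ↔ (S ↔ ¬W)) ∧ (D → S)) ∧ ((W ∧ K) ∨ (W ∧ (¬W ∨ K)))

K = True, S = False, W = True, D = False

  (K ↔ (S ↔ ¬W)) ∧ (D → S) = True
    K ↔ (S ↔ ¬W) = True
      S ↔ ¬W = True
        ¬W = False
    D → S = True
  (W ∧ K) ∨ (W ∧ (¬W ∨ K)) = True
    W ∧ K = True
    W ∧ (¬W ∨ K) = True
      ¬W ∨ K = True
        ¬W = False
Both conjuncts True, so the formula holds.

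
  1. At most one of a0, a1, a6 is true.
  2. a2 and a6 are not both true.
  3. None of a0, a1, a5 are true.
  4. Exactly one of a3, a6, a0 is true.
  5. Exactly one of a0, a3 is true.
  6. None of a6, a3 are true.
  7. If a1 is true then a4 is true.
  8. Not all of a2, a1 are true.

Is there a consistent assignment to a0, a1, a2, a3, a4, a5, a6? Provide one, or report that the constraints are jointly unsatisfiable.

Case a3 = True:
  Constraint (6) is violated (a3=T) — contradiction.
Case a3 = False:
  (3) forces a0 = False.
  Constraint (5) is violated (a0=F, a3=F) — contradiction.
Both cases fail — unsatisfiable.

Unsatisfiable — no assignment works.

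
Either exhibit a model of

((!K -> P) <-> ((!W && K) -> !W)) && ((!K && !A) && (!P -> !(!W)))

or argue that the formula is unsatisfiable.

W: False, A: False, K: False, P: True

  (!K -> P) <-> ((!W && K) -> !W) = True
    !K -> P = True
      !K = True
    (!W && K) -> !W = True
      !W && K = False
        !W = True
      !W = True
  (!K && !A) && (!P -> !(!W)) = True
    !K && !A = True
      !K = True
      !A = True
    !P -> !(!W) = True
      !P = False
      !(!W) = False
        !W = True
Both conjuncts True, so the formula holds.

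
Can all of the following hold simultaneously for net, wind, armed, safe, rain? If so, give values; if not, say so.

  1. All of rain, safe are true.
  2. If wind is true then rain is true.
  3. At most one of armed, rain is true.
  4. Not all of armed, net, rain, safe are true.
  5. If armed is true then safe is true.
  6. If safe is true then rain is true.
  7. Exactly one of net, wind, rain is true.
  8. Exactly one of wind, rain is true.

net = False, wind = False, armed = False, safe = True, rain = True

  (1) {rain, safe}: all 2 true ✓
  (2) wind=F ⇒ rain: vacuous ✓
  (3) {armed, rain}: 1 true — at most one ✓
  (4) {armed, net, rain, safe}: 2/4 true — not all ✓
  (5) armed=F ⇒ safe: vacuous ✓
  (6) safe=T ⇒ rain: T ✓
  (7) {net, wind, rain}: 1 true — exactly one ✓
  (8) {wind, rain}: 1 true — exactly one ✓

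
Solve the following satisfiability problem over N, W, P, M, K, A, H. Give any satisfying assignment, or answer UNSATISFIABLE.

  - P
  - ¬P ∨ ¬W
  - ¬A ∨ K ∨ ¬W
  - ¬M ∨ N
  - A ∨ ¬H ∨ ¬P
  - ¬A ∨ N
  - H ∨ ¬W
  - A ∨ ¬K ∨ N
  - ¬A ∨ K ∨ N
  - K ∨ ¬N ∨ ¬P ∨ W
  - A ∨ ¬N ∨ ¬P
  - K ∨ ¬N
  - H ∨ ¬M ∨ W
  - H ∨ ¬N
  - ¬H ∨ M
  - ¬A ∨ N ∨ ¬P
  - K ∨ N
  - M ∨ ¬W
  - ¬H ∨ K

N = True, W = False, P = True, M = True, K = True, A = True, H = True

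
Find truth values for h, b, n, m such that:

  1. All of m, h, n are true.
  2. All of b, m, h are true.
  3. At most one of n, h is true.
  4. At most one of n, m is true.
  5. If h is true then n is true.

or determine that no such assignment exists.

Case n = True:
  (1) forces m = True.
  Constraint (4) is violated (n=T, m=T) — contradiction.
Case n = False:
  Constraint (1) is violated (n=F) — contradiction.
Both cases fail — unsatisfiable.

Unsatisfiable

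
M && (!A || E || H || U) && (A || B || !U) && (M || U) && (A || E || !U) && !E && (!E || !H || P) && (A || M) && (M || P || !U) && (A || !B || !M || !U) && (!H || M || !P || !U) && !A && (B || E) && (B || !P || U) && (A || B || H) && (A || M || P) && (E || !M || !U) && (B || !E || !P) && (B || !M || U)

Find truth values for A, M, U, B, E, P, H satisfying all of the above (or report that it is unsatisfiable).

A: False, M: True, U: False, B: True, E: False, P: True, H: True

Unit clause (M) forces M = True.
Unit clause (!E) forces E = False.
Unit clause (!A) forces A = False.
In (B || E) only B is left, so B = True.
In (E || !M || !U) only !U is left, so U = False.
Set P = True.
Set H = True.
All clauses satisfied.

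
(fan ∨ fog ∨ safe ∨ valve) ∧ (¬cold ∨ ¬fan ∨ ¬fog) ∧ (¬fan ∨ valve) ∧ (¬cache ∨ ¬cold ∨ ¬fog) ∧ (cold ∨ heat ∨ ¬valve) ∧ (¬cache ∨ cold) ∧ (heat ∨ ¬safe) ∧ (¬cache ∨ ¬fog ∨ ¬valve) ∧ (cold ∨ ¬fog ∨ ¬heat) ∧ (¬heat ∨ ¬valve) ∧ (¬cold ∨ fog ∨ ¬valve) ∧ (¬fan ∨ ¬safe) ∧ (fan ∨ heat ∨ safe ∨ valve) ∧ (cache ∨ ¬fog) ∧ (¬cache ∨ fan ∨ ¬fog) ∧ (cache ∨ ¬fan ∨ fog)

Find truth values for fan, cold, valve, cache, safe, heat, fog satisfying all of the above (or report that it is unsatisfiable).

Try fan = True:
  (¬fan ∨ valve) forces valve = True.
  (¬heat ∨ ¬valve) forces heat = False.
  (cold ∨ heat ∨ ¬valve) forces cold = True.
  (¬cold ∨ ¬fan ∨ ¬fog) forces fog = False.
  clause (¬cold ∨ fog ∨ ¬valve) is falsified — backtrack.
So fan = False.
Set cold = True.
Set valve = False.
Set cache = True.
  then (¬cache ∨ ¬cold ∨ ¬fog) forces fog = False.
  then (fan ∨ fog ∨ safe ∨ valve) forces safe = True.
  then (heat ∨ ¬safe) forces heat = True.
All clauses satisfied.

fan = False; cold = True; valve = False; cache = True; safe = True; heat = True; fog = False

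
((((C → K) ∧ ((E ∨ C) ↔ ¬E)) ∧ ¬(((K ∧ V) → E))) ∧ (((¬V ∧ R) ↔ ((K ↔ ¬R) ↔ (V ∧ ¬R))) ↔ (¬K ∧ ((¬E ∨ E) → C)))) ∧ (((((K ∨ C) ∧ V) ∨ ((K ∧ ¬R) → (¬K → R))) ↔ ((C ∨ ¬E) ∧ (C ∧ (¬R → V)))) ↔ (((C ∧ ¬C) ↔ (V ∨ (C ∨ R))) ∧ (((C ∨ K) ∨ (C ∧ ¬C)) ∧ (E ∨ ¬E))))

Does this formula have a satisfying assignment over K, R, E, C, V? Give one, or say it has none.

No satisfying assignment exists.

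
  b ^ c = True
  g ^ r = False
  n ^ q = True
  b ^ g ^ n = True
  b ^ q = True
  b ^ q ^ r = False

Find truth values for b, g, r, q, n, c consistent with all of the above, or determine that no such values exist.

b = True, g = True, r = True, q = False, n = True, c = False

b ^ c = T ^ F = True ✓
g ^ r = T ^ T = False ✓
n ^ q = T ^ F = True ✓
b ^ g ^ n = T ^ T ^ T = True ✓
b ^ q = T ^ F = True ✓
b ^ q ^ r = T ^ F ^ T = False ✓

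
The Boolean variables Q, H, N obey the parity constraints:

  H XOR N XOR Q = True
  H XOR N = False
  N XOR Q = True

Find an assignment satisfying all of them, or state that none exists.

Q: True, H: False, N: False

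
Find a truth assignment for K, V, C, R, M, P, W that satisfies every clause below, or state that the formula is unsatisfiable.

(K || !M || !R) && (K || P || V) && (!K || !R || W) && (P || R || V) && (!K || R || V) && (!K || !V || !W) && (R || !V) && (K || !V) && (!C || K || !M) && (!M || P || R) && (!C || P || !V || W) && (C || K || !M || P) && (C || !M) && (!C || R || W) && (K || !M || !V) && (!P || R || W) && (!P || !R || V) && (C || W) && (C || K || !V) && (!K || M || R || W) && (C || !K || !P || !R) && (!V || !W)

K=F, V=F, C=T, R=F, M=F, P=T, W=T

Set K = False.
  then (K || !V) forces V = False.
  then (K || P || V) forces P = True.
  then (!P || !R || V) forces R = False.
  then (!P || R || W) forces W = True.
Set C = True.
  then (!C || K || !M) forces M = False.
All clauses satisfied.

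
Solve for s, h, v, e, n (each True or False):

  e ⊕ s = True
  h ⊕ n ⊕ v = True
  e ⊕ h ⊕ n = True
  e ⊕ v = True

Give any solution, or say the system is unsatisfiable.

Unsatisfiable — no assignment works.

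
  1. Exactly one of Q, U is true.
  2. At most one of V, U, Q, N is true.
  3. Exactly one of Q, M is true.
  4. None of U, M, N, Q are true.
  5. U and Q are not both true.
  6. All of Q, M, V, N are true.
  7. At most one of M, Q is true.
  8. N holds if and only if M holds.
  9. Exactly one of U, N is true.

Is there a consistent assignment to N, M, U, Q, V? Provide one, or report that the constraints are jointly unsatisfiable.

The formula is unsatisfiable.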